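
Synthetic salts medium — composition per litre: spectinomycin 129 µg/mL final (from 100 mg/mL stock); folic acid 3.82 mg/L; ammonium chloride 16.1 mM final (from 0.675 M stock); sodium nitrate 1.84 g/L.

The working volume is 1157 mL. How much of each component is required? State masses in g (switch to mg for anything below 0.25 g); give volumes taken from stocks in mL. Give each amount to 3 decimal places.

Scale factor relative to 1 L: 1.157.
spectinomycin: C1V1 = C2V2 → 129 µg/mL × 1157 mL ÷ 100000 µg/mL = 1.493 mL
folic acid: 3.82 mg/L × 1.157 L = 4.420 mg
ammonium chloride: dilute stock: 16.1 mM × 1157 mL ÷ 675 mM = 27.597 mL
sodium nitrate: 1.84 g/L × 1.157 L = 2.129 g

spectinomycin 1.493 mL; folic acid 4.420 mg; ammonium chloride 27.597 mL; sodium nitrate 2.129 g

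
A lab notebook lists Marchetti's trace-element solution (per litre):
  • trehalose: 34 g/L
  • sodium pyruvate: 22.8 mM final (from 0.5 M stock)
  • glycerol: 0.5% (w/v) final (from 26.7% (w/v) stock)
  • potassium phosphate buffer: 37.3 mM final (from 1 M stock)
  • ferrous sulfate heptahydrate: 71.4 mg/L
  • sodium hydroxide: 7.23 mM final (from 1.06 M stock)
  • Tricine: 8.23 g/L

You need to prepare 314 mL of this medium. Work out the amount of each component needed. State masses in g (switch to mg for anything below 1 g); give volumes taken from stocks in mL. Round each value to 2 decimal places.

trehalose 10.68 g; sodium pyruvate 14.32 mL; glycerol 5.88 mL; potassium phosphate buffer 11.71 mL; ferrous sulfate heptahydrate 22.42 mg; sodium hydroxide 2.14 mL; Tricine 2.58 g

Scale factor relative to 1 L: 0.314.
trehalose: 34 g/L × 0.314 L = 10.68 g
sodium pyruvate: C1V1 = C2V2 → 22.8 mM × 314 mL ÷ 500 mM = 14.32 mL
glycerol: dilute stock: 0.5% ÷ 26.7% × 314 mL = 5.88 mL
potassium phosphate buffer: C1V1 = C2V2 → 37.3 mM × 314 mL ÷ 1000 mM = 11.71 mL
ferrous sulfate heptahydrate: 71.4 mg/L × 0.314 L = 22.42 mg
sodium hydroxide: dilute stock: 7.23 mM × 314 mL ÷ 1060 mM = 2.14 mL
Tricine: 8.23 g/L × 0.314 L = 2.58 g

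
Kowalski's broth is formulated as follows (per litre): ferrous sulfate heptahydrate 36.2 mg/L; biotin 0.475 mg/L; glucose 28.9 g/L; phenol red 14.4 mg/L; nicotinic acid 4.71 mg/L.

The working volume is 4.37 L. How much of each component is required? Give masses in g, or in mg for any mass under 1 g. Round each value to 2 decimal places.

Working volume: 4.37 L.
ferrous sulfate heptahydrate: 36.2 mg/L × 4.37 L = 158.19 mg
biotin: 0.475 mg/L × 4.37 L = 2.08 mg
glucose: 28.9 g/L × 4.37 L = 126.29 g
phenol red: 14.4 mg/L × 4.37 L = 62.93 mg
nicotinic acid: 4.71 mg/L × 4.37 L = 20.58 mg

ferrous sulfate heptahydrate 158.19 mg; biotin 2.08 mg; glucose 126.29 g; phenol red 62.93 mg; nicotinic acid 20.58 mg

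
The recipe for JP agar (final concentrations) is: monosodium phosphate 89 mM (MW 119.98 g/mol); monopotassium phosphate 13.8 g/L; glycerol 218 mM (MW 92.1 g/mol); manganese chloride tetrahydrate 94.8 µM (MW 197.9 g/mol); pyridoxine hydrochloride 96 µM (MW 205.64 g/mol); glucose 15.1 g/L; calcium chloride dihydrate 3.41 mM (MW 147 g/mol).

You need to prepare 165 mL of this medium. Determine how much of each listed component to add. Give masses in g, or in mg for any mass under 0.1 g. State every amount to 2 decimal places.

Working volume: 165 mL = 0.165 L.
monosodium phosphate: 89 mmol/L × 119.98 g/mol × 0.165 L ÷ 1000 = 1.76 g
monopotassium phosphate: 13.8 g/L × 0.165 L = 2.28 g
glycerol: 218 mmol/L × 92.1 g/mol × 0.165 L ÷ 1000 = 3.31 g
manganese chloride tetrahydrate: 94.8 µmol/L × 197.9 g/mol × 0.165 L ÷ 1000 = 3.10 mg
pyridoxine hydrochloride: 96 µmol/L × 205.64 g/mol × 0.165 L ÷ 1000 = 3.26 mg
glucose: 15.1 g/L × 0.165 L = 2.49 g
calcium chloride dihydrate: 3.41 mmol/L × 147 mg/mmol × 0.165 L = 82.71 mg

monosodium phosphate 1.76 g; monopotassium phosphate 2.28 g; glycerol 3.31 g; manganese chloride tetrahydrate 3.10 mg; pyridoxine hydrochloride 3.26 mg; glucose 2.49 g; calcium chloride dihydrate 82.71 mg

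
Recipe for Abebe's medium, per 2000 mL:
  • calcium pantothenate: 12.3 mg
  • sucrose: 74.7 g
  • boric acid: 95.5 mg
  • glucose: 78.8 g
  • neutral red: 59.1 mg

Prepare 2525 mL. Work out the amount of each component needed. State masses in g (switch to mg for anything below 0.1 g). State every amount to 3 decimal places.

calcium pantothenate 15.529 mg; sucrose 94.309 g; boric acid 0.121 g; glucose 99.485 g; neutral red 74.614 mg

Scale factor = 2525 mL / 2000 mL = 1.2625.
calcium pantothenate: 12.3 mg × (2525 mL / 2000 mL) = 15.529 mg
sucrose: 74.7 g × (2525 mL / 2000 mL) = 94.309 g
boric acid: 95.5 mg × (2525 mL / 2000 mL) = 120.569 mg = 0.121 g
glucose: 78.8 g × (2525 mL / 2000 mL) = 99.485 g
neutral red: 59.1 mg × (2525 mL / 2000 mL) = 74.614 mg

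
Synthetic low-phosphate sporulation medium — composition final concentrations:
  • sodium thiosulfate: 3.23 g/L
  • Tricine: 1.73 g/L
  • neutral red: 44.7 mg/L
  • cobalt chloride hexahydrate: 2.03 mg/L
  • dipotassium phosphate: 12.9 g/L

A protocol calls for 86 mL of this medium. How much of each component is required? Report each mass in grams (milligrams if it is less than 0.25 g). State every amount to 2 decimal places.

sodium thiosulfate 0.28 g; Tricine 148.78 mg; neutral red 3.84 mg; cobalt chloride hexahydrate 0.17 mg; dipotassium phosphate 1.11 g

Scale factor relative to 1 L: 0.086.
sodium thiosulfate: 3.23 g/L × 0.086 L = 0.28 g
Tricine: 1.73 g/L × 0.086 L = 0.14878 g = 148.78 mg
neutral red: 44.7 mg/L × 0.086 L = 3.84 mg
cobalt chloride hexahydrate: 2.03 mg/L × 0.086 L = 0.17 mg
dipotassium phosphate: 12.9 g/L × 0.086 L = 1.11 g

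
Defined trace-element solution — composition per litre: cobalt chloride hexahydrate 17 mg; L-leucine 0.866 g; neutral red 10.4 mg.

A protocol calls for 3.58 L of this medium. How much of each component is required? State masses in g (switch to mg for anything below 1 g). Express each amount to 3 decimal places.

cobalt chloride hexahydrate 60.860 mg; L-leucine 3.100 g; neutral red 37.232 mg

Ratio of target to recipe volume: 3580 / 1000 = 3.58.
cobalt chloride hexahydrate: 17 mg × (3580 mL / 1000 mL) = 60.860 mg
L-leucine: 0.866 g × (3580 mL / 1000 mL) = 3.100 g
neutral red: 10.4 mg × (3580 mL / 1000 mL) = 37.232 mg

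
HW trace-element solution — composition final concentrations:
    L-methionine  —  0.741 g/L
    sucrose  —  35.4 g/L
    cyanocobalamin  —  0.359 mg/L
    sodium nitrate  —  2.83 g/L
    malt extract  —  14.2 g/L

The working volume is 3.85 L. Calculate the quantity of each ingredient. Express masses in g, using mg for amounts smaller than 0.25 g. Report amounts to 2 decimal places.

L-methionine 2.85 g; sucrose 136.29 g; cyanocobalamin 1.38 mg; sodium nitrate 10.90 g; malt extract 54.67 g

Scale factor relative to 1 L: 3.85.
L-methionine: 0.741 g/L × 3.85 L = 2.85 g
sucrose: 35.4 g/L × 3.85 L = 136.29 g
cyanocobalamin: 0.359 mg/L × 3.85 L = 1.38 mg
sodium nitrate: 2.83 g/L × 3.85 L = 10.90 g
malt extract: 14.2 g/L × 3.85 L = 54.67 g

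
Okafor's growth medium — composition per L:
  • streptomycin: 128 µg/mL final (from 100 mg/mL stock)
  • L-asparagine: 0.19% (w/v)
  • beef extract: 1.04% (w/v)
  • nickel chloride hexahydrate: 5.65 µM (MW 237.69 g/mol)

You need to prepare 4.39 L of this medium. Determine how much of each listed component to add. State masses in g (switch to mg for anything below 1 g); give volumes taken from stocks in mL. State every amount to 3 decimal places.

Working volume: 4.39 L.
streptomycin: dilute stock: 128 µg/mL × 4390 mL ÷ 100000 µg/mL = 5.619 mL
L-asparagine: 0.19 g per 100 mL × 4390 mL ÷ 100 = 8.341 g
beef extract: 1.04 g per 100 mL × 4390 mL ÷ 100 = 45.656 g
nickel chloride hexahydrate: 5.65 µmol/L × 237.69 g/mol × 4.39 L ÷ 1000 = 5.896 mg

streptomycin 5.619 mL; L-asparagine 8.341 g; beef extract 45.656 g; nickel chloride hexahydrate 5.896 mg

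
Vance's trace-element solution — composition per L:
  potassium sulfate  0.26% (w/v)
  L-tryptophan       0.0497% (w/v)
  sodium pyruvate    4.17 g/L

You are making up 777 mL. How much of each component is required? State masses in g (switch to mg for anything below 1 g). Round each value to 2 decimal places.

Target volume = 777 mL = 0.777 L.
potassium sulfate: 0.26% w/v = 2.6 g/L → 2.6 × 0.777 L = 2.02 g
L-tryptophan: 0.0497 g per 100 mL × 777 mL ÷ 100 = 0.386169 g = 386.17 mg
sodium pyruvate: 4.17 g/L × 0.777 L = 3.24 g

potassium sulfate 2.02 g; L-tryptophan 386.17 mg; sodium pyruvate 3.24 g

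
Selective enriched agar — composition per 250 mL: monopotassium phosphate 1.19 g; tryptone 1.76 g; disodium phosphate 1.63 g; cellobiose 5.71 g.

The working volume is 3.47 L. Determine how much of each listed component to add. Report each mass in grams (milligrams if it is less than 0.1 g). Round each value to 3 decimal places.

Ratio of target to recipe volume: 3470 / 250 = 13.88.
monopotassium phosphate: 1.19 g × (3470 mL / 250 mL) = 16.517 g
tryptone: 1.76 g × (3470 mL / 250 mL) = 24.429 g
disodium phosphate: 1.63 g × (3470 mL / 250 mL) = 22.624 g
cellobiose: 5.71 g × (3470 mL / 250 mL) = 79.255 g

monopotassium phosphate 16.517 g; tryptone 24.429 g; disodium phosphate 22.624 g; cellobiose 79.255 g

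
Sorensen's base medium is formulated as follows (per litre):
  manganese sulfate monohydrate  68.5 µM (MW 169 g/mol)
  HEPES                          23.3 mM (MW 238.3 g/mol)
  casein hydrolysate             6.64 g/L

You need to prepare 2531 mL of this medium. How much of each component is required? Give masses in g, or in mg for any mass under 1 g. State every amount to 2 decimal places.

Scale factor relative to 1 L: 2.531.
manganese sulfate monohydrate: 68.5 µmol/L × 169 g/mol × 2.531 L ÷ 1000 = 29.30 mg
HEPES: 23.3 mmol/L × 238.3 g/mol × 2.531 L ÷ 1000 = 14.05 g
casein hydrolysate: 6.64 g/L × 2.531 L = 16.81 g

manganese sulfate monohydrate 29.30 mg; HEPES 14.05 g; casein hydrolysate 16.81 g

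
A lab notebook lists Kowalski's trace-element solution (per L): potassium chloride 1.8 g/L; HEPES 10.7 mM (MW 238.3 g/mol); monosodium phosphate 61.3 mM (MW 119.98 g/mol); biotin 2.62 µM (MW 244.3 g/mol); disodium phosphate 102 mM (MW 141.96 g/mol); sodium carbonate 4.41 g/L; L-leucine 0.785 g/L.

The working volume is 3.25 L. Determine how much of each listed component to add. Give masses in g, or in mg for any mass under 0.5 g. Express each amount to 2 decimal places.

Scale factor relative to 1 L: 3.25.
potassium chloride: 1.8 g/L × 3.25 L = 5.85 g
HEPES: 10.7 mmol/L × 238.3 g/mol × 3.25 L ÷ 1000 = 8.29 g
monosodium phosphate: 61.3 mmol/L × 119.98 g/mol × 3.25 L ÷ 1000 = 23.90 g
biotin: 2.62 µmol/L × 244.3 g/mol × 3.25 L ÷ 1000 = 2.08 mg
disodium phosphate: 102 mmol/L × 141.96 g/mol × 3.25 L ÷ 1000 = 47.06 g
sodium carbonate: 4.41 g/L × 3.25 L = 14.33 g
L-leucine: 0.785 g/L × 3.25 L = 2.55 g

potassium chloride 5.85 g; HEPES 8.29 g; monosodium phosphate 23.90 g; biotin 2.08 mg; disodium phosphate 47.06 g; sodium carbonate 14.33 g; L-leucine 2.55 g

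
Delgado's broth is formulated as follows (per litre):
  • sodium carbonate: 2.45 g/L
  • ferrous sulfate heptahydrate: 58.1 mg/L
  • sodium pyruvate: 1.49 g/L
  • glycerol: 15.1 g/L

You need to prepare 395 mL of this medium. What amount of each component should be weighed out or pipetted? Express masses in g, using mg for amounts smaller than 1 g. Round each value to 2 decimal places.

sodium carbonate 967.75 mg; ferrous sulfate heptahydrate 22.95 mg; sodium pyruvate 588.55 mg; glycerol 5.96 g

Scale factor relative to 1 L: 0.395.
sodium carbonate: 2.45 g/L × 0.395 L = 0.96775 g = 967.75 mg
ferrous sulfate heptahydrate: 58.1 mg/L × 0.395 L = 22.95 mg
sodium pyruvate: 1.49 g/L × 0.395 L = 0.58855 g = 588.55 mg
glycerol: 15.1 g/L × 0.395 L = 5.96 g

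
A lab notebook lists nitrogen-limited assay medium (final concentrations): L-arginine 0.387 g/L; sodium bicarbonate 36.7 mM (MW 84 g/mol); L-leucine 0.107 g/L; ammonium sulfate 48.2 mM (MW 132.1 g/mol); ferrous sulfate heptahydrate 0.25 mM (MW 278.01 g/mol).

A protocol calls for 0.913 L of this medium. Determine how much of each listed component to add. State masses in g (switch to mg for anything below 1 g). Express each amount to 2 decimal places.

L-arginine 353.33 mg; sodium bicarbonate 2.81 g; L-leucine 97.69 mg; ammonium sulfate 5.81 g; ferrous sulfate heptahydrate 63.46 mg

Scale factor relative to 1 L: 0.913.
L-arginine: 0.387 g/L × 0.913 L = 0.353331 g = 353.33 mg
sodium bicarbonate: 36.7 mmol/L × 84 g/mol × 0.913 L ÷ 1000 = 2.81 g
L-leucine: 0.107 g/L × 0.913 L = 0.097691 g = 97.69 mg
ammonium sulfate: 48.2 mmol/L × 132.1 g/mol × 0.913 L ÷ 1000 = 5.81 g
ferrous sulfate heptahydrate: 0.25 mmol/L × 278.01 mg/mmol × 0.913 L = 63.46 mg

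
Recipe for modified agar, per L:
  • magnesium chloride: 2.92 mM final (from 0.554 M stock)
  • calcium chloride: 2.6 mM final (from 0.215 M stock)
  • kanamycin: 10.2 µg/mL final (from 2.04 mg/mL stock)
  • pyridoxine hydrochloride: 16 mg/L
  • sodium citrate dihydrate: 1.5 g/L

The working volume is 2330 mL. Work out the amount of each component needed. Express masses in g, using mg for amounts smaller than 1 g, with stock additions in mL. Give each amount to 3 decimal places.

Working volume: 2330 mL = 2.33 L.
magnesium chloride: C1V1 = C2V2 → 2.92 mM × 2330 mL ÷ 554 mM = 12.281 mL
calcium chloride: V = C2·V2/C1 = 2.6 mM × 2330 mL ÷ 215 mM = 28.177 mL
kanamycin: V = C2·V2/C1 = 10.2 µg/mL × 2330 mL ÷ 2040 µg/mL = 11.650 mL
pyridoxine hydrochloride: 16 mg/L × 2.33 L = 37.280 mg
sodium citrate dihydrate: 1.5 g/L × 2.33 L = 3.495 g

magnesium chloride 12.281 mL; calcium chloride 28.177 mL; kanamycin 11.650 mL; pyridoxine hydrochloride 37.280 mg; sodium citrate dihydrate 3.495 g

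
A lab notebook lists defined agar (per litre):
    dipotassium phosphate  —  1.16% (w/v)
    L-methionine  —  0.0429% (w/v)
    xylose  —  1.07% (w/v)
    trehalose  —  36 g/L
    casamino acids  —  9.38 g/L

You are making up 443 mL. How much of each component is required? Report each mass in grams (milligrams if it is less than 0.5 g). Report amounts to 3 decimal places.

Scale factor relative to 1 L: 0.443.
dipotassium phosphate: 1.16% w/v = 11.6 g/L → 11.6 × 0.443 L = 5.139 g
L-methionine: 0.0429 g per 100 mL × 443 mL ÷ 100 = 0.190047 g = 190.047 mg
xylose: 1.07% w/v = 10.7 g/L → 10.7 × 0.443 L = 4.740 g
trehalose: 36 g/L × 0.443 L = 15.948 g
casamino acids: 9.38 g/L × 0.443 L = 4.155 g

dipotassium phosphate 5.139 g; L-methionine 190.047 mg; xylose 4.740 g; trehalose 15.948 g; casamino acids 4.155 g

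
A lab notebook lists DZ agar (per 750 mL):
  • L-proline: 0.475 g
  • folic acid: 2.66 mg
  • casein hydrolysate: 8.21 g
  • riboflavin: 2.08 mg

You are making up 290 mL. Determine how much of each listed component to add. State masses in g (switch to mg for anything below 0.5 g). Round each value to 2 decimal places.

Ratio of target to recipe volume: 290 / 750 = 0.386667.
L-proline: 0.475 g × (290 mL / 750 mL) = 0.183667 g = 183.67 mg
folic acid: 2.66 mg × (290 mL / 750 mL) = 1.03 mg
casein hydrolysate: 8.21 g × (290 mL / 750 mL) = 3.17 g
riboflavin: 2.08 mg × (290 mL / 750 mL) = 0.80 mg

L-proline 183.67 mg; folic acid 1.03 mg; casein hydrolysate 3.17 g; riboflavin 0.80 mg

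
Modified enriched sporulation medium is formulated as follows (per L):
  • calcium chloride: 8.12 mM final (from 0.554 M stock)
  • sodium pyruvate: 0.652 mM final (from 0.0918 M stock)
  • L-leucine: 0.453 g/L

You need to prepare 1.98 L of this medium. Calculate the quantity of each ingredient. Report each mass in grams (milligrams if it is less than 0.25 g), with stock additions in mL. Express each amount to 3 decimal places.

Working volume: 1.98 L.
calcium chloride: C1V1 = C2V2 → 8.12 mM × 1980 mL ÷ 554 mM = 29.021 mL
sodium pyruvate: C1V1 = C2V2 → 0.652 mM × 1980 mL ÷ 91.8 mM = 14.063 mL
L-leucine: 0.453 g/L × 1.98 L = 0.897 g

calcium chloride 29.021 mL; sodium pyruvate 14.063 mL; L-leucine 0.897 g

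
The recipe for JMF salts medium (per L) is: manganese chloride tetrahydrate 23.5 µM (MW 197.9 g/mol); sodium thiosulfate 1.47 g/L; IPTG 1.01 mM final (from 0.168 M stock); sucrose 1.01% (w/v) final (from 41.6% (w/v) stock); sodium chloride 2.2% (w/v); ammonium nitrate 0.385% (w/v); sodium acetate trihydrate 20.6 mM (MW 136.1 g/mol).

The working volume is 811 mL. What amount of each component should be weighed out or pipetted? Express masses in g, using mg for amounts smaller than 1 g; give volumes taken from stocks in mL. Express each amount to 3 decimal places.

manganese chloride tetrahydrate 3.772 mg; sodium thiosulfate 1.192 g; IPTG 4.876 mL; sucrose 19.690 mL; sodium chloride 17.842 g; ammonium nitrate 3.122 g; sodium acetate trihydrate 2.274 g

Target volume = 811 mL = 0.811 L.
manganese chloride tetrahydrate: 23.5 µmol/L × 197.9 g/mol × 0.811 L ÷ 1000 = 3.772 mg
sodium thiosulfate: 1.47 g/L × 0.811 L = 1.192 g
IPTG: C1V1 = C2V2 → 1.01 mM × 811 mL ÷ 168 mM = 4.876 mL
sucrose: C1V1 = C2V2 → 1.01% ÷ 41.6% × 811 mL = 19.690 mL
sodium chloride: 2.2% w/v = 22 g/L → 22 × 0.811 L = 17.842 g
ammonium nitrate: 0.385 g per 100 mL × 811 mL ÷ 100 = 3.122 g
sodium acetate trihydrate: 20.6 mmol/L × 136.1 g/mol × 0.811 L ÷ 1000 = 2.274 g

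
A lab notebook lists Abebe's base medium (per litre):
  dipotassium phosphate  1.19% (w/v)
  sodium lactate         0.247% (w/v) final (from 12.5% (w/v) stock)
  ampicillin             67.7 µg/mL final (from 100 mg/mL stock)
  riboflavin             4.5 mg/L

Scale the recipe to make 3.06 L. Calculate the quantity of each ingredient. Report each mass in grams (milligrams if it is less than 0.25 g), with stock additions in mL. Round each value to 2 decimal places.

dipotassium phosphate 36.41 g; sodium lactate 60.47 mL; ampicillin 2.07 mL; riboflavin 13.77 mg

Scale factor relative to 1 L: 3.06.
dipotassium phosphate: 1.19% w/v = 11.9 g/L → 11.9 × 3.06 L = 36.41 g
sodium lactate: dilute stock: 0.247% ÷ 12.5% × 3060 mL = 60.47 mL
ampicillin: dilute stock: 67.7 µg/mL × 3060 mL ÷ 100000 µg/mL = 2.07 mL
riboflavin: 4.5 mg/L × 3.06 L = 13.77 mg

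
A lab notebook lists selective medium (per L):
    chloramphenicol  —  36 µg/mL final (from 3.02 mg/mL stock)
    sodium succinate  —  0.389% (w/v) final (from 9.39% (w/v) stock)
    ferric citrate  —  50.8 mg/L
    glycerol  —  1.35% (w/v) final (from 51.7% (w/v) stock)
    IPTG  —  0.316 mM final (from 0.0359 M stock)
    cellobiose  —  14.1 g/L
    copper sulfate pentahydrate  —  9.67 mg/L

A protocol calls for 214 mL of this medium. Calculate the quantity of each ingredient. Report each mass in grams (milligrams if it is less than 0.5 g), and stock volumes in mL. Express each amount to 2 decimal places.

Scale factor relative to 1 L: 0.214.
chloramphenicol: C1V1 = C2V2 → 36 µg/mL × 214 mL ÷ 3020 µg/mL = 2.55 mL
sodium succinate: dilute stock: 0.389% ÷ 9.39% × 214 mL = 8.87 mL
ferric citrate: 50.8 mg/L × 0.214 L = 10.87 mg
glycerol: C1V1 = C2V2 → 1.35% ÷ 51.7% × 214 mL = 5.59 mL
IPTG: V = C2·V2/C1 = 0.316 mM × 214 mL ÷ 35.9 mM = 1.88 mL
cellobiose: 14.1 g/L × 0.214 L = 3.02 g
copper sulfate pentahydrate: 9.67 mg/L × 0.214 L = 2.07 mg

chloramphenicol 2.55 mL; sodium succinate 8.87 mL; ferric citrate 10.87 mg; glycerol 5.59 mL; IPTG 1.88 mL; cellobiose 3.02 g; copper sulfate pentahydrate 2.07 mg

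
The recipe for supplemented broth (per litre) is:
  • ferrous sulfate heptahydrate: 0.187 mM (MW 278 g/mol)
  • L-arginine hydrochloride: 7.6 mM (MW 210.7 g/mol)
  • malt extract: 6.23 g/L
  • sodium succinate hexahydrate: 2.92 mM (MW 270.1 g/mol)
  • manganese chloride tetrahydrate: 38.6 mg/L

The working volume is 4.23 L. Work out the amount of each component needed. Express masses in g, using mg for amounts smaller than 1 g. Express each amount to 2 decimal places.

Working volume: 4.23 L.
ferrous sulfate heptahydrate: 0.187 mmol/L × 278 mg/mmol × 4.23 L = 219.90 mg
L-arginine hydrochloride: 7.6 mmol/L × 210.7 g/mol × 4.23 L ÷ 1000 = 6.77 g
malt extract: 6.23 g/L × 4.23 L = 26.35 g
sodium succinate hexahydrate: 2.92 mmol/L × 270.1 g/mol × 4.23 L ÷ 1000 = 3.34 g
manganese chloride tetrahydrate: 38.6 mg/L × 4.23 L = 163.28 mg

ferrous sulfate heptahydrate 219.90 mg; L-arginine hydrochloride 6.77 g; malt extract 26.35 g; sodium succinate hexahydrate 3.34 g; manganese chloride tetrahydrate 163.28 mg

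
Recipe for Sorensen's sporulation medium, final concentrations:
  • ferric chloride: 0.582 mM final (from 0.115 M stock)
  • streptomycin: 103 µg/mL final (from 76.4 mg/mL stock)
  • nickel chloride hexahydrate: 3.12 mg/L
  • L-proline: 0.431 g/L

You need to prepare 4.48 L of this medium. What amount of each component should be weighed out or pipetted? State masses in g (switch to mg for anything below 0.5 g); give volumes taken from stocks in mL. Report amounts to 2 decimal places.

Working volume: 4.48 L.
ferric chloride: V = C2·V2/C1 = 0.582 mM × 4480 mL ÷ 115 mM = 22.67 mL
streptomycin: C1V1 = C2V2 → 103 µg/mL × 4480 mL ÷ 76400 µg/mL = 6.04 mL
nickel chloride hexahydrate: 3.12 mg/L × 4.48 L = 13.98 mg
L-proline: 0.431 g/L × 4.48 L = 1.93 g

ferric chloride 22.67 mL; streptomycin 6.04 mL; nickel chloride hexahydrate 13.98 mg; L-proline 1.93 g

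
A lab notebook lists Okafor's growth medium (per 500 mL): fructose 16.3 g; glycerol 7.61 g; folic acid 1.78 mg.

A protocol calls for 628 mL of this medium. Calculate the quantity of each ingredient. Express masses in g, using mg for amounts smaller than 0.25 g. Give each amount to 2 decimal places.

fructose 20.47 g; glycerol 9.56 g; folic acid 2.24 mg

Ratio of target to recipe volume: 628 / 500 = 1.256.
fructose: 16.3 g × (628 mL / 500 mL) = 20.47 g
glycerol: 7.61 g × (628 mL / 500 mL) = 9.56 g
folic acid: 1.78 mg × (628 mL / 500 mL) = 2.24 mg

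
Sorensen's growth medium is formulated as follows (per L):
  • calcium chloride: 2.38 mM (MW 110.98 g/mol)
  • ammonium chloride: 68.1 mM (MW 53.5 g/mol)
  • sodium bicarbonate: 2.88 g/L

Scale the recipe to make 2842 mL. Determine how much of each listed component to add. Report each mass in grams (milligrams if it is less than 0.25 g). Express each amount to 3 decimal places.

calcium chloride 0.751 g; ammonium chloride 10.354 g; sodium bicarbonate 8.185 g

Target volume = 2842 mL = 2.842 L.
calcium chloride: 2.38 mmol/L × 110.98 g/mol × 2.842 L ÷ 1000 = 0.751 g
ammonium chloride: 68.1 mmol/L × 53.5 g/mol × 2.842 L ÷ 1000 = 10.354 g
sodium bicarbonate: 2.88 g/L × 2.842 L = 8.185 g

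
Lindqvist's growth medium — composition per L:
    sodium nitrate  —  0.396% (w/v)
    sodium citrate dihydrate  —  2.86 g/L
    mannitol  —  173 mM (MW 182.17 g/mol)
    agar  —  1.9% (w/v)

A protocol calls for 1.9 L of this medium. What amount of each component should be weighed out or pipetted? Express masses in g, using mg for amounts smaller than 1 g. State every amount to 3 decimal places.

sodium nitrate 7.524 g; sodium citrate dihydrate 5.434 g; mannitol 59.879 g; agar 36.100 g

Working volume: 1.9 L.
sodium nitrate: 0.396% w/v = 3.96 g/L → 3.96 × 1.9 L = 7.524 g
sodium citrate dihydrate: 2.86 g/L × 1.9 L = 5.434 g
mannitol: 173 mmol/L × 182.17 g/mol × 1.9 L ÷ 1000 = 59.879 g
agar: 1.9 g per 100 mL × 1900 mL ÷ 100 = 36.100 g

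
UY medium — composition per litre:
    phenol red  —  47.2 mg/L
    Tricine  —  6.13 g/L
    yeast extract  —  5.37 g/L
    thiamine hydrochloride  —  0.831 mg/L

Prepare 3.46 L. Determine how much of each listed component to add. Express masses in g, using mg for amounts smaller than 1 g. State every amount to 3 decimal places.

phenol red 163.312 mg; Tricine 21.210 g; yeast extract 18.580 g; thiamine hydrochloride 2.875 mg

Scale factor relative to 1 L: 3.46.
phenol red: 47.2 mg/L × 3.46 L = 163.312 mg
Tricine: 6.13 g/L × 3.46 L = 21.210 g
yeast extract: 5.37 g/L × 3.46 L = 18.580 g
thiamine hydrochloride: 0.831 mg/L × 3.46 L = 2.875 mg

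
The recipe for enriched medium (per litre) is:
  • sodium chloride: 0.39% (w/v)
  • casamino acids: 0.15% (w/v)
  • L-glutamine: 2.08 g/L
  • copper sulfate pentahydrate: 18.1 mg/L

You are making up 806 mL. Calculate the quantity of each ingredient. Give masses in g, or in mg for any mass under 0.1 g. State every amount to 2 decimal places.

Target volume = 806 mL = 0.806 L.
sodium chloride: 0.39% w/v = 3.9 g/L → 3.9 × 0.806 L = 3.14 g
casamino acids: 0.15 g per 100 mL × 806 mL ÷ 100 = 1.21 g
L-glutamine: 2.08 g/L × 0.806 L = 1.68 g
copper sulfate pentahydrate: 18.1 mg/L × 0.806 L = 14.59 mg

sodium chloride 3.14 g; casamino acids 1.21 g; L-glutamine 1.68 g; copper sulfate pentahydrate 14.59 mg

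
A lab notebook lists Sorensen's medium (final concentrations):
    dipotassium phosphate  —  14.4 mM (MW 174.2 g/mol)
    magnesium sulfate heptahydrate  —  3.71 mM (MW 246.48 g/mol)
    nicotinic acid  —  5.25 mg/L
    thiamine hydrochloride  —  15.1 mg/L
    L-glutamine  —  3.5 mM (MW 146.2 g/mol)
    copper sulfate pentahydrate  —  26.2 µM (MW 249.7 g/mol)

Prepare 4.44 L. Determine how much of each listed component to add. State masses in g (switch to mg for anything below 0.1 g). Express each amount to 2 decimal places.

dipotassium phosphate 11.14 g; magnesium sulfate heptahydrate 4.06 g; nicotinic acid 23.31 mg; thiamine hydrochloride 67.04 mg; L-glutamine 2.27 g; copper sulfate pentahydrate 29.05 mg

Scale factor relative to 1 L: 4.44.
dipotassium phosphate: 14.4 mmol/L × 174.2 g/mol × 4.44 L ÷ 1000 = 11.14 g
magnesium sulfate heptahydrate: 3.71 mmol/L × 246.48 g/mol × 4.44 L ÷ 1000 = 4.06 g
nicotinic acid: 5.25 mg/L × 4.44 L = 23.31 mg
thiamine hydrochloride: 15.1 mg/L × 4.44 L = 67.04 mg
L-glutamine: 3.5 mmol/L × 146.2 g/mol × 4.44 L ÷ 1000 = 2.27 g
copper sulfate pentahydrate: 26.2 µmol/L × 249.7 g/mol × 4.44 L ÷ 1000 = 29.05 mg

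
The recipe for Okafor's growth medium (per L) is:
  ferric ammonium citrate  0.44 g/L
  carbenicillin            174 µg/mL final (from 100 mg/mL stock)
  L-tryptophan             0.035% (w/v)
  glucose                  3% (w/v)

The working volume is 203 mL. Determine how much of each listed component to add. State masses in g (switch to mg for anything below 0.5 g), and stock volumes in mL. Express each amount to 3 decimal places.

Working volume: 203 mL = 0.203 L.
ferric ammonium citrate: 0.44 g/L × 0.203 L = 0.08932 g = 89.320 mg
carbenicillin: dilute stock: 174 µg/mL × 203 mL ÷ 100000 µg/mL = 0.353 mL
L-tryptophan: 0.035 g per 100 mL × 203 mL ÷ 100 = 0.07105 g = 71.050 mg
glucose: 3 g per 100 mL × 203 mL ÷ 100 = 6.090 g

ferric ammonium citrate 89.320 mg; carbenicillin 0.353 mL; L-tryptophan 71.050 mg; glucose 6.090 g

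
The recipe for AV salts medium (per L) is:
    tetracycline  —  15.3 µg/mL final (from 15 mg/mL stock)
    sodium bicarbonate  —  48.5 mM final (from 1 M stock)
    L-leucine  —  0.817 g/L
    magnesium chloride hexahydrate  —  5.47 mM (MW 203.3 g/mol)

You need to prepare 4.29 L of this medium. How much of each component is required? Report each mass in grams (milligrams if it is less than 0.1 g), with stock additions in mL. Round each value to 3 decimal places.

tetracycline 4.376 mL; sodium bicarbonate 208.065 mL; L-leucine 3.505 g; magnesium chloride hexahydrate 4.771 g

Scale factor relative to 1 L: 4.29.
tetracycline: dilute stock: 15.3 µg/mL × 4290 mL ÷ 15000 µg/mL = 4.376 mL
sodium bicarbonate: C1V1 = C2V2 → 48.5 mM × 4290 mL ÷ 1000 mM = 208.065 mL
L-leucine: 0.817 g/L × 4.29 L = 3.505 g
magnesium chloride hexahydrate: 5.47 mmol/L × 203.3 g/mol × 4.29 L ÷ 1000 = 4.771 g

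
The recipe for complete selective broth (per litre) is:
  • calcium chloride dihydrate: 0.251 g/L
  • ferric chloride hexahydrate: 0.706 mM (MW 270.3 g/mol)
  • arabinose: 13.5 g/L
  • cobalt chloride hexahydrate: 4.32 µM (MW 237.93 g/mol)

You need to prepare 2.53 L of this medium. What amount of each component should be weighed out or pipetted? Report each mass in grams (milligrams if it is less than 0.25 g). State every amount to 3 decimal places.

Working volume: 2.53 L.
calcium chloride dihydrate: 0.251 g/L × 2.53 L = 0.635 g
ferric chloride hexahydrate: 0.706 mmol/L × 270.3 g/mol × 2.53 L ÷ 1000 = 0.483 g
arabinose: 13.5 g/L × 2.53 L = 34.155 g
cobalt chloride hexahydrate: 4.32 µmol/L × 237.93 g/mol × 2.53 L ÷ 1000 = 2.600 mg

calcium chloride dihydrate 0.635 g; ferric chloride hexahydrate 0.483 g; arabinose 34.155 g; cobalt chloride hexahydrate 2.600 mg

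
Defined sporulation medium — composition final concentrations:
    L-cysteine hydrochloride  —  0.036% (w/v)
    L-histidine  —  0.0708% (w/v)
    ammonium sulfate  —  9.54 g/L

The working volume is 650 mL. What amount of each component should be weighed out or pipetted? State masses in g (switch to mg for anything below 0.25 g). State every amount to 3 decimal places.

Target volume = 650 mL = 0.65 L.
L-cysteine hydrochloride: 0.036 g per 100 mL × 650 mL ÷ 100 = 0.234 g = 234.000 mg
L-histidine: 0.0708% w/v = 0.708 g/L → 0.708 × 0.65 L = 0.460 g
ammonium sulfate: 9.54 g/L × 0.65 L = 6.201 g

L-cysteine hydrochloride 234.000 mg; L-histidine 0.460 g; ammonium sulfate 6.201 g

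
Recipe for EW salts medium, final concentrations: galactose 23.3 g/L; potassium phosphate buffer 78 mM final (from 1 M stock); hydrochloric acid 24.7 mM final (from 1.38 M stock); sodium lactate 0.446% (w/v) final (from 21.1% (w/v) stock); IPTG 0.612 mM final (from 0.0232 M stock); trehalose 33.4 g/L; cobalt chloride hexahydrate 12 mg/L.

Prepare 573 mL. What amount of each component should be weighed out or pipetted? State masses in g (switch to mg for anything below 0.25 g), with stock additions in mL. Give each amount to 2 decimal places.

galactose 13.35 g; potassium phosphate buffer 44.69 mL; hydrochloric acid 10.26 mL; sodium lactate 12.11 mL; IPTG 15.12 mL; trehalose 19.14 g; cobalt chloride hexahydrate 6.88 mg

Target volume = 573 mL = 0.573 L.
galactose: 23.3 g/L × 0.573 L = 13.35 g
potassium phosphate buffer: dilute stock: 78 mM × 573 mL ÷ 1000 mM = 44.69 mL
hydrochloric acid: C1V1 = C2V2 → 24.7 mM × 573 mL ÷ 1380 mM = 10.26 mL
sodium lactate: V = C2·V2/C1 = 0.446% ÷ 21.1% × 573 mL = 12.11 mL
IPTG: V = C2·V2/C1 = 0.612 mM × 573 mL ÷ 23.2 mM = 15.12 mL
trehalose: 33.4 g/L × 0.573 L = 19.14 g
cobalt chloride hexahydrate: 12 mg/L × 0.573 L = 6.88 mg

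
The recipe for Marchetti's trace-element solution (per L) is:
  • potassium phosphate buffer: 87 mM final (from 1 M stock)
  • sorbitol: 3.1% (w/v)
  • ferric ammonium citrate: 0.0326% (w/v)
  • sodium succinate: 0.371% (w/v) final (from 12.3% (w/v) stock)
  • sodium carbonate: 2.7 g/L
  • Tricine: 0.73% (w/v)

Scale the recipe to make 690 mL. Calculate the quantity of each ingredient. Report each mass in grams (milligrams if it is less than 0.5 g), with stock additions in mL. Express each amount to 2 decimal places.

Scale factor relative to 1 L: 0.69.
potassium phosphate buffer: dilute stock: 87 mM × 690 mL ÷ 1000 mM = 60.03 mL
sorbitol: 3.1% w/v = 31 g/L → 31 × 0.69 L = 21.39 g
ferric ammonium citrate: 0.0326% w/v = 0.326 g/L → 0.326 × 0.69 L = 0.22494 g = 224.94 mg
sodium succinate: C1V1 = C2V2 → 0.371% ÷ 12.3% × 690 mL = 20.81 mL
sodium carbonate: 2.7 g/L × 0.69 L = 1.86 g
Tricine: 0.73 g per 100 mL × 690 mL ÷ 100 = 5.04 g

potassium phosphate buffer 60.03 mL; sorbitol 21.39 g; ferric ammonium citrate 224.94 mg; sodium succinate 20.81 mL; sodium carbonate 1.86 g; Tricine 5.04 g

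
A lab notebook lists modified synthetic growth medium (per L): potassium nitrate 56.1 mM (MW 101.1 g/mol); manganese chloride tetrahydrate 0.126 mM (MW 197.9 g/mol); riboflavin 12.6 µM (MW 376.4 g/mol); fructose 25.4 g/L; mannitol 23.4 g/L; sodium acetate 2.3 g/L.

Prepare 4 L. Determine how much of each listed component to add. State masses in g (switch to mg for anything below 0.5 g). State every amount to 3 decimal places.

Working volume: 4 L.
potassium nitrate: 56.1 mmol/L × 101.1 g/mol × 4 L ÷ 1000 = 22.687 g
manganese chloride tetrahydrate: 0.126 mmol/L × 197.9 mg/mmol × 4 L = 99.742 mg
riboflavin: 12.6 µmol/L × 376.4 g/mol × 4 L ÷ 1000 = 18.971 mg
fructose: 25.4 g/L × 4 L = 101.600 g
mannitol: 23.4 g/L × 4 L = 93.600 g
sodium acetate: 2.3 g/L × 4 L = 9.200 g

potassium nitrate 22.687 g; manganese chloride tetrahydrate 99.742 mg; riboflavin 18.971 mg; fructose 101.600 g; mannitol 93.600 g; sodium acetate 9.200 g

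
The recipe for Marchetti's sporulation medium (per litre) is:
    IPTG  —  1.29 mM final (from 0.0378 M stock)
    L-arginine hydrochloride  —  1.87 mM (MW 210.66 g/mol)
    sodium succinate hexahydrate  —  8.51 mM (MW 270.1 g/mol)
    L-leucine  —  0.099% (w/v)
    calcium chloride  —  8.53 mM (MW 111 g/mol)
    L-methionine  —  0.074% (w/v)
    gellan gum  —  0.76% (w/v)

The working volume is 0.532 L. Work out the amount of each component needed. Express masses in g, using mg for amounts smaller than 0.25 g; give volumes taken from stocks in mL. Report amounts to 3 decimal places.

Scale factor relative to 1 L: 0.532.
IPTG: V = C2·V2/C1 = 1.29 mM × 532 mL ÷ 37.8 mM = 18.156 mL
L-arginine hydrochloride: 1.87 mmol/L × 210.66 mg/mmol × 0.532 L = 209.573 mg
sodium succinate hexahydrate: 8.51 mmol/L × 270.1 g/mol × 0.532 L ÷ 1000 = 1.223 g
L-leucine: 0.099% w/v = 0.99 g/L → 0.99 × 0.532 L = 0.527 g
calcium chloride: 8.53 mmol/L × 111 g/mol × 0.532 L ÷ 1000 = 0.504 g
L-methionine: 0.074 g per 100 mL × 532 mL ÷ 100 = 0.394 g
gellan gum: 0.76% w/v = 7.6 g/L → 7.6 × 0.532 L = 4.043 g

IPTG 18.156 mL; L-arginine hydrochloride 209.573 mg; sodium succinate hexahydrate 1.223 g; L-leucine 0.527 g; calcium chloride 0.504 g; L-methionine 0.394 g; gellan gum 4.043 g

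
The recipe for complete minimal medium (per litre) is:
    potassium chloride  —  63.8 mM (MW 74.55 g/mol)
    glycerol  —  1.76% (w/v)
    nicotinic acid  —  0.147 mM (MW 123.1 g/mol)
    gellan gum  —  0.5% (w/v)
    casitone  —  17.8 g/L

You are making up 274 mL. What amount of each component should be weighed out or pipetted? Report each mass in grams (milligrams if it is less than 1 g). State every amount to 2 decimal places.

Scale factor relative to 1 L: 0.274.
potassium chloride: 63.8 mmol/L × 74.55 g/mol × 0.274 L ÷ 1000 = 1.30 g
glycerol: 1.76% w/v = 17.6 g/L → 17.6 × 0.274 L = 4.82 g
nicotinic acid: 0.147 mmol/L × 123.1 mg/mmol × 0.274 L = 4.96 mg
gellan gum: 0.5% w/v = 5 g/L → 5 × 0.274 L = 1.37 g
casitone: 17.8 g/L × 0.274 L = 4.88 g

potassium chloride 1.30 g; glycerol 4.82 g; nicotinic acid 4.96 mg; gellan gum 1.37 g; casitone 4.88 g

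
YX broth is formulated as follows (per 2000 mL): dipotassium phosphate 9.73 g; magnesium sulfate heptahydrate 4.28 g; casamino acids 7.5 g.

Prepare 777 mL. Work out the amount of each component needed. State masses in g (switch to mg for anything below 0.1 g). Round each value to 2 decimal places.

Ratio of target to recipe volume: 777 / 2000 = 0.3885.
dipotassium phosphate: 9.73 g × (777 mL / 2000 mL) = 3.78 g
magnesium sulfate heptahydrate: 4.28 g × (777 mL / 2000 mL) = 1.66 g
casamino acids: 7.5 g × (777 mL / 2000 mL) = 2.91 g

dipotassium phosphate 3.78 g; magnesium sulfate heptahydrate 1.66 g; casamino acids 2.91 g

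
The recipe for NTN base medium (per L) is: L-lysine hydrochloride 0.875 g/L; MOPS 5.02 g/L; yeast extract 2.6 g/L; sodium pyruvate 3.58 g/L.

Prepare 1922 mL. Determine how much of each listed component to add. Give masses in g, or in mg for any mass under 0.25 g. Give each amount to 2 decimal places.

L-lysine hydrochloride 1.68 g; MOPS 9.65 g; yeast extract 5.00 g; sodium pyruvate 6.88 g

Target volume = 1922 mL = 1.922 L.
L-lysine hydrochloride: 0.875 g/L × 1.922 L = 1.68 g
MOPS: 5.02 g/L × 1.922 L = 9.65 g
yeast extract: 2.6 g/L × 1.922 L = 5.00 g
sodium pyruvate: 3.58 g/L × 1.922 L = 6.88 g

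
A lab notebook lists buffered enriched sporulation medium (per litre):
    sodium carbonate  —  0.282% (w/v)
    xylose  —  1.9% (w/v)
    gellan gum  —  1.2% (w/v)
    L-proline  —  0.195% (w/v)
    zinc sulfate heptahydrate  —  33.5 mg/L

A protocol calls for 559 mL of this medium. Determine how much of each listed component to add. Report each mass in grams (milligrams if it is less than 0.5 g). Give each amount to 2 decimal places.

Target volume = 559 mL = 0.559 L.
sodium carbonate: 0.282 g per 100 mL × 559 mL ÷ 100 = 1.58 g
xylose: 1.9% w/v = 19 g/L → 19 × 0.559 L = 10.62 g
gellan gum: 1.2 g per 100 mL × 559 mL ÷ 100 = 6.71 g
L-proline: 0.195 g per 100 mL × 559 mL ÷ 100 = 1.09 g
zinc sulfate heptahydrate: 33.5 mg/L × 0.559 L = 18.73 mg

sodium carbonate 1.58 g; xylose 10.62 g; gellan gum 6.71 g; L-proline 1.09 g; zinc sulfate heptahydrate 18.73 mg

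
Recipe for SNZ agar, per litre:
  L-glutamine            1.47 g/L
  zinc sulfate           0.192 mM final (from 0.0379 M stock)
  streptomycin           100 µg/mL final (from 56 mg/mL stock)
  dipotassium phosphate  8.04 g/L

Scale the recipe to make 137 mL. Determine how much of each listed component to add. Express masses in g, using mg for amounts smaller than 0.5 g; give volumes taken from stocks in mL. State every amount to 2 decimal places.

L-glutamine 201.39 mg; zinc sulfate 0.69 mL; streptomycin 0.24 mL; dipotassium phosphate 1.10 g

Working volume: 137 mL = 0.137 L.
L-glutamine: 1.47 g/L × 0.137 L = 0.20139 g = 201.39 mg
zinc sulfate: V = C2·V2/C1 = 0.192 mM × 137 mL ÷ 37.9 mM = 0.69 mL
streptomycin: dilute stock: 100 µg/mL × 137 mL ÷ 56000 µg/mL = 0.24 mL
dipotassium phosphate: 8.04 g/L × 0.137 L = 1.10 g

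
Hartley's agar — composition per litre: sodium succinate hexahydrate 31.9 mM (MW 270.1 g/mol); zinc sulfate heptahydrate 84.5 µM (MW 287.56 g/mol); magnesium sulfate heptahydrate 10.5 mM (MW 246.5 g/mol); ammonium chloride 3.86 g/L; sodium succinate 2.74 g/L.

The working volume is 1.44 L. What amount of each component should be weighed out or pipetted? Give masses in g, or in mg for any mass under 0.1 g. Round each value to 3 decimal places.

sodium succinate hexahydrate 12.407 g; zinc sulfate heptahydrate 34.990 mg; magnesium sulfate heptahydrate 3.727 g; ammonium chloride 5.558 g; sodium succinate 3.946 g

Scale factor relative to 1 L: 1.44.
sodium succinate hexahydrate: 31.9 mmol/L × 270.1 g/mol × 1.44 L ÷ 1000 = 12.407 g
zinc sulfate heptahydrate: 84.5 µmol/L × 287.56 g/mol × 1.44 L ÷ 1000 = 34.990 mg
magnesium sulfate heptahydrate: 10.5 mmol/L × 246.5 g/mol × 1.44 L ÷ 1000 = 3.727 g
ammonium chloride: 3.86 g/L × 1.44 L = 5.558 g
sodium succinate: 2.74 g/L × 1.44 L = 3.946 g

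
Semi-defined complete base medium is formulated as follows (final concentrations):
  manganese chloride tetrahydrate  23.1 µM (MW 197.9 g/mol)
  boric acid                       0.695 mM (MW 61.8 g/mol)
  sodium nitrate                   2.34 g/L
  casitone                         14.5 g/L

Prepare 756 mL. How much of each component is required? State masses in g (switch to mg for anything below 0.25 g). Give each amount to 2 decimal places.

Working volume: 756 mL = 0.756 L.
manganese chloride tetrahydrate: 23.1 µmol/L × 197.9 g/mol × 0.756 L ÷ 1000 = 3.46 mg
boric acid: 0.695 mmol/L × 61.8 mg/mmol × 0.756 L = 32.47 mg
sodium nitrate: 2.34 g/L × 0.756 L = 1.77 g
casitone: 14.5 g/L × 0.756 L = 10.96 g

manganese chloride tetrahydrate 3.46 mg; boric acid 32.47 mg; sodium nitrate 1.77 g; casitone 10.96 g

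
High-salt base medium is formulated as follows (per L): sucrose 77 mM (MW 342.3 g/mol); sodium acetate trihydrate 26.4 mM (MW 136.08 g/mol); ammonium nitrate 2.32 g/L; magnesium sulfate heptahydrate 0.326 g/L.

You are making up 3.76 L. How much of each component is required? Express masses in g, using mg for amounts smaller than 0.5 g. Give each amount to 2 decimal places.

Scale factor relative to 1 L: 3.76.
sucrose: 77 mmol/L × 342.3 g/mol × 3.76 L ÷ 1000 = 99.10 g
sodium acetate trihydrate: 26.4 mmol/L × 136.08 g/mol × 3.76 L ÷ 1000 = 13.51 g
ammonium nitrate: 2.32 g/L × 3.76 L = 8.72 g
magnesium sulfate heptahydrate: 0.326 g/L × 3.76 L = 1.23 g

sucrose 99.10 g; sodium acetate trihydrate 13.51 g; ammonium nitrate 8.72 g; magnesium sulfate heptahydrate 1.23 g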